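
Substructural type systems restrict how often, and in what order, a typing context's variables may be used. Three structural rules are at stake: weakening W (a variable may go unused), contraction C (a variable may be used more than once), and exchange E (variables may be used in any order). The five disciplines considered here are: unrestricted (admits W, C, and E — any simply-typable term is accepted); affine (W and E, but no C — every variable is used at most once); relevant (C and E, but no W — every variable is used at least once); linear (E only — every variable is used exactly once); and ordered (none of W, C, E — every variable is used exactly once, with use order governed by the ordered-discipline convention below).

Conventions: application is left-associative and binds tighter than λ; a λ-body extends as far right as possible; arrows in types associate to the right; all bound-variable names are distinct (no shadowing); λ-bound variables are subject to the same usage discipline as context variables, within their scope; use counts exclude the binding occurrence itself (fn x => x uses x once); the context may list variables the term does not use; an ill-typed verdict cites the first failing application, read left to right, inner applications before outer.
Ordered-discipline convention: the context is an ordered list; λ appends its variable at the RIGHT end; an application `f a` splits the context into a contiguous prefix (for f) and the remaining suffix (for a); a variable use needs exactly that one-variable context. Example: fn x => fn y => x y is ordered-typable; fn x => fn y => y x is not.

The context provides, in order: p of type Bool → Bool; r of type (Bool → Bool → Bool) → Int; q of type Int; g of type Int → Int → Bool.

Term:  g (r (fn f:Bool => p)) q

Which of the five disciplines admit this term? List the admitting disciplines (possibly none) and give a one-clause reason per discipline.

admitted in: affine, unrestricted
use counts: p: 1×; r: 1×; q: 1×; g: 1×; f [bound]: 0×
left-to-right use order: g, r, p, q
typing: well-typed — term : Bool
ordered: ✗, f left unused
linear: ✗, f left unused
affine: ✓, at most one use each (p, r, q, g, f)
relevant: ✗, f left unused
unrestricted: ✓, typability at Bool is all that's needed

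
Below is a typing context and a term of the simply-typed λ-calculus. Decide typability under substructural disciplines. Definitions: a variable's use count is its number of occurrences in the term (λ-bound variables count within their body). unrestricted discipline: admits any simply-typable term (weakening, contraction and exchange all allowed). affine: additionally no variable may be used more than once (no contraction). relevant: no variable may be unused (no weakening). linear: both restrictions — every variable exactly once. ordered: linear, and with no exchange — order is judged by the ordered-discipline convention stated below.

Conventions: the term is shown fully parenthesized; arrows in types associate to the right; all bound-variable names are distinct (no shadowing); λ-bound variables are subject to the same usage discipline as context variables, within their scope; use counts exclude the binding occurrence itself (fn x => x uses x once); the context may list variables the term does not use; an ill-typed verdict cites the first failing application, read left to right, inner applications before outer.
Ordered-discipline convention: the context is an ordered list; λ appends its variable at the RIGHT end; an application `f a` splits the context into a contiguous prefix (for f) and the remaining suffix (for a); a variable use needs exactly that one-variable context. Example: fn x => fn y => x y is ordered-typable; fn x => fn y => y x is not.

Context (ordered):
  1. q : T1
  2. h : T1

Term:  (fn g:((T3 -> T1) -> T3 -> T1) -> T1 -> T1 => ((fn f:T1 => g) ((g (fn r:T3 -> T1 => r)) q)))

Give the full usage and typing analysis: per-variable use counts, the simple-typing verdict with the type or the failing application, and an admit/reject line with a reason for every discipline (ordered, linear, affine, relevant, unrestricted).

counts: q: 1×; h: 0×; g (λ-bound): 2×; f (λ-bound): 0×; r (λ-bound): 1×
uses in reading order: g, g, r, q
typing: the term checks, with type (((T3 -> T1) -> T3 -> T1) -> T1 -> T1) -> ((T3 -> T1) -> T3 -> T1) -> T1 -> T1
ordered: ✗, g ×2 used more than once (contraction); unused: h, f — weakening required
linear: ✗, g ×2 used more than once (contraction); unused: h, f — weakening required
affine: ✗, g ×2 used more than once (contraction)
relevant: ✗, unused: h, f — weakening required
unrestricted: ✓, type-checks ((((T3 -> T1) -> T3 -> T1) -> T1 -> T1) -> ((T3 -> T1) -> T3 -> T1) -> T1 -> T1) and nothing is barred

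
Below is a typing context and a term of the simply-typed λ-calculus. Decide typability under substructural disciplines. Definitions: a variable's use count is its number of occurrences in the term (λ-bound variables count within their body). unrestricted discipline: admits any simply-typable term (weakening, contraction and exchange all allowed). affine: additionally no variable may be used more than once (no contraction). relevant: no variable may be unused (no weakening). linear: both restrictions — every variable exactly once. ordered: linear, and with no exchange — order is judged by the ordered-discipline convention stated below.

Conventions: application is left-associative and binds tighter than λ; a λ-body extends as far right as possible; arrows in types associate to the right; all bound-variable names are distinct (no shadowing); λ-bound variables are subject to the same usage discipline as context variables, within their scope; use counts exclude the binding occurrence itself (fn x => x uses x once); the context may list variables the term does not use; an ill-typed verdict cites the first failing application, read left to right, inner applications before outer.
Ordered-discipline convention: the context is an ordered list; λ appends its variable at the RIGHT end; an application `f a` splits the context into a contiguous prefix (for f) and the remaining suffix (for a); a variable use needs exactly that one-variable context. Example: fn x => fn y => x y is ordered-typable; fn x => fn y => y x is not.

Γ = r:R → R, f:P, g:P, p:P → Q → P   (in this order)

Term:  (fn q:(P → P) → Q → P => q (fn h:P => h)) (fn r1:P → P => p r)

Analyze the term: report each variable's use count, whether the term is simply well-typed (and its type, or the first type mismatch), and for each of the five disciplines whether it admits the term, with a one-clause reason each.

counts: r: 1; f: 0; g: 0; p: 1; q (bound): 1; h (bound): 1; r1 (bound): 0
left-to-right use order: q, h, p, r
typing: ill-typed: an argument R → R mismatches the expected P
ordered: ✗ — fails simple typing
linear: ✗ — a type mismatch blocks all five
affine: ✗ — the type mismatch rejects it
relevant: ✗ — not simply typable
unrestricted: ✗ — fails simple typing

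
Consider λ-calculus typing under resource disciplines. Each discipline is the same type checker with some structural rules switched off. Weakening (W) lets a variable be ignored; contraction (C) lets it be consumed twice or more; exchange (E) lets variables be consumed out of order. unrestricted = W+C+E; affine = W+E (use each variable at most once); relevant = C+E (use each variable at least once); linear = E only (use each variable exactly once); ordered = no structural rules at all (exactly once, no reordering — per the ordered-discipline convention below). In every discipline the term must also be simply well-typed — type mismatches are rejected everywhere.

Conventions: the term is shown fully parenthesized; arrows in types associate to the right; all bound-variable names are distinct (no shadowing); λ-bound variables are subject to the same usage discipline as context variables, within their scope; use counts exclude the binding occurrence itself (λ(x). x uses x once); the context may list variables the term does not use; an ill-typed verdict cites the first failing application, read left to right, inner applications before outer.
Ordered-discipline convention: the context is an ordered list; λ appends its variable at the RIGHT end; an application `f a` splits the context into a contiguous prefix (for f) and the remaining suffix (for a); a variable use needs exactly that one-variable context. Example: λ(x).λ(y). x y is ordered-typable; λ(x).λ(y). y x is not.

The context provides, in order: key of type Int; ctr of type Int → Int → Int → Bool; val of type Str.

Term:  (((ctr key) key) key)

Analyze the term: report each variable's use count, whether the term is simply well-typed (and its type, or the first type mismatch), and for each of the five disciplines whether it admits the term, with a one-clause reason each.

usage: key ×3; ctr ×1; val ×0
use order (left to right): ctr, key, key, key
typing: the term checks, with type Bool
ordered: ✗, uses contraction: key ×3; val never used (weakening)
linear: ✗, uses contraction: key ×3; val never used (weakening)
affine: ✗, uses contraction: key ×3
relevant: ✗, val never used (weakening)
unrestricted: ✓, well-typed at Bool; no restrictions here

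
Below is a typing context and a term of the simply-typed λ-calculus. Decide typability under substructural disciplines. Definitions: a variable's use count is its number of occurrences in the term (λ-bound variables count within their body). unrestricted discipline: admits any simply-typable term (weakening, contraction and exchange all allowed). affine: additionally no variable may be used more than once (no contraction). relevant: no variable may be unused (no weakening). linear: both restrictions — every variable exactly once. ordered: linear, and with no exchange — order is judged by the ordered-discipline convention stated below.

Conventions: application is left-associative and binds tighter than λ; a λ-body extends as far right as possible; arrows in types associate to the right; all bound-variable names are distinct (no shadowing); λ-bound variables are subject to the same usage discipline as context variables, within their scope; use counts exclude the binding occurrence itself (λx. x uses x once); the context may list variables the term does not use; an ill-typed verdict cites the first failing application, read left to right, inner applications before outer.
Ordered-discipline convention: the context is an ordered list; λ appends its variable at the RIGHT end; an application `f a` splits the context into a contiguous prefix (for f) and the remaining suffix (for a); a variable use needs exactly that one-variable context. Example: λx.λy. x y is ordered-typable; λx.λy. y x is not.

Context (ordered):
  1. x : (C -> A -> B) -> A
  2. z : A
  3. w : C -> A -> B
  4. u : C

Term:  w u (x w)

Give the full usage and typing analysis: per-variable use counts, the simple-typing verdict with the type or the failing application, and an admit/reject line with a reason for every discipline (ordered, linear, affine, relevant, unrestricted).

usage: x: 1×, z: 0×, w: 2×, u: 1×
order of uses: w, u, x, w
typing: the term checks, with type B
ordered ✗ (repeated use of w ×2; needs weakening: z unused)
linear ✗ (repeated use of w ×2; needs weakening: z unused)
affine ✗ (repeated use of w ×2)
relevant ✗ (needs weakening: z unused)
unrestricted ✓ (type-checks (B) and nothing is barred)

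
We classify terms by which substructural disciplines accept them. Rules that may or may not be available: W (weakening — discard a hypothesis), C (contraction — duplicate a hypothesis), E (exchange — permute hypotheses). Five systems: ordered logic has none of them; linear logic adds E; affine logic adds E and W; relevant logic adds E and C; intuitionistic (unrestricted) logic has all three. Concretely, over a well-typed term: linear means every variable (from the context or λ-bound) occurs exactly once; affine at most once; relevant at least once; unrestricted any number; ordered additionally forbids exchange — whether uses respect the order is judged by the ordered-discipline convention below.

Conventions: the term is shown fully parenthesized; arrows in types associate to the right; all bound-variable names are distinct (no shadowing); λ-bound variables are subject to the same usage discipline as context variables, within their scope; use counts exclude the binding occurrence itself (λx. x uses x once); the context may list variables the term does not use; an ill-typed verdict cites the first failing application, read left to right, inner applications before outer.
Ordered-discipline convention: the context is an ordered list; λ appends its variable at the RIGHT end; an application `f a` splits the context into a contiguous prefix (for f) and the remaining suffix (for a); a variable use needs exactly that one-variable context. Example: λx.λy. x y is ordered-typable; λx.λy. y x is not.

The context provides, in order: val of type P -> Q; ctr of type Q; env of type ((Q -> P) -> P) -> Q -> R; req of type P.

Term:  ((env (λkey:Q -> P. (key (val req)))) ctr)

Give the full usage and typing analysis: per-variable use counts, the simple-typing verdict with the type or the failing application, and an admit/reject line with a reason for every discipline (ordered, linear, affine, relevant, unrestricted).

variable uses: val: 1×, ctr: 1×, env: 1×, req: 1×, key (bound): 1×
use order (left to right): env, key, val, req, ctr
typing: ✓ — R
ordered: ✗, needs exchange: uses follow env, key, val, req, ctr
linear: ✓, exactly-once usage across val, ctr, env, req, key
affine: ✓, val, ctr, env, req, key: no repeats, contraction unneeded
relevant: ✓, at least one use each (val, ctr, env, req, key)
unrestricted: ✓, typability at R is all that's needed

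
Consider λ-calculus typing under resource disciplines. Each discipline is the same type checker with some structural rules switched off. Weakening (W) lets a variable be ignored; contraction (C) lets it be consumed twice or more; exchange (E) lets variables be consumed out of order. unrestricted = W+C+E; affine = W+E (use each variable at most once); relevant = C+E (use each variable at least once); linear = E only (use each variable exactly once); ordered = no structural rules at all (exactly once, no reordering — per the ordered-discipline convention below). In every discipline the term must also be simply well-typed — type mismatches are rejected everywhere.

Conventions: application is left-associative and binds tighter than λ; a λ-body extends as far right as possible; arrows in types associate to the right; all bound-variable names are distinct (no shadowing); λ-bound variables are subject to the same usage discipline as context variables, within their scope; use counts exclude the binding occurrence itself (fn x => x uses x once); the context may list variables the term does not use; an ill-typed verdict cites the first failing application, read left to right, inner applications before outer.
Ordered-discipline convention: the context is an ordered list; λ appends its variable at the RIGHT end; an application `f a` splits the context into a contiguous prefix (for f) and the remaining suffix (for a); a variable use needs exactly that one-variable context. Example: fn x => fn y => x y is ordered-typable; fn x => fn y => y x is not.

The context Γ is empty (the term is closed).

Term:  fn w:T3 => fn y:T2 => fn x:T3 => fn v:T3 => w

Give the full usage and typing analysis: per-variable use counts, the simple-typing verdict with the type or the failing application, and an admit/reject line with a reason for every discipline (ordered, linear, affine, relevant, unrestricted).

variable uses: w (λ-bound)=1, y (λ-bound)=0, x (λ-bound)=0, v (λ-bound)=0
left-to-right use order: w
typing: well-typed at T3 -> T2 -> T3 -> T3 -> T3
ordered ✗ (needs weakening: y, x, v unused)
linear ✗ (needs weakening: y, x, v unused)
affine ✓ (none of w, y, x, v used more than once)
relevant ✗ (needs weakening: y, x, v unused)
unrestricted ✓ (well-typed at T3 -> T2 -> T3 -> T3 -> T3; no restrictions here)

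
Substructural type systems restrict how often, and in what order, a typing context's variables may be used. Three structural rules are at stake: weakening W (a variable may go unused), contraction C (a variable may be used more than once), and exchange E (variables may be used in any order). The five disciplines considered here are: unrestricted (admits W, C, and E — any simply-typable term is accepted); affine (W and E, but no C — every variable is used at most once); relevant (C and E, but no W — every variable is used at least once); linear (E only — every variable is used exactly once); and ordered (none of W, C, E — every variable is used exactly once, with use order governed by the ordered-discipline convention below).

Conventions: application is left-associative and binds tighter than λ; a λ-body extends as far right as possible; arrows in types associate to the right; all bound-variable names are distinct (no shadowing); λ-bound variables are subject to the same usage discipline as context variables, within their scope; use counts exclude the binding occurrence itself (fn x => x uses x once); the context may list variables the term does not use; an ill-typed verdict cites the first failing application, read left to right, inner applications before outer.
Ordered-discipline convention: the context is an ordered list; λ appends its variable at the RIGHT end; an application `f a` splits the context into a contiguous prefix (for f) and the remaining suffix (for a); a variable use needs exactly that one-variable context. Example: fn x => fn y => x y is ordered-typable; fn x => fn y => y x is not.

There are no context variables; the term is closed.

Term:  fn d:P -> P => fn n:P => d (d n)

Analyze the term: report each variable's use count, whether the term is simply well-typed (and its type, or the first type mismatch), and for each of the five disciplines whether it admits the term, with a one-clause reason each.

use counts: d [bound] ×2; n [bound] ×1
uses in reading order: d, d, n
typing: ✓ — (P -> P) -> P -> P
ordered: ✗ — d ×2 used more than once (contraction)
linear: ✗ — d ×2 used more than once (contraction)
affine: ✗ — d ×2 used more than once (contraction)
relevant: ✓ — at least one use each (d, n)
unrestricted: ✓ — well-typed at (P -> P) -> P -> P; no restrictions here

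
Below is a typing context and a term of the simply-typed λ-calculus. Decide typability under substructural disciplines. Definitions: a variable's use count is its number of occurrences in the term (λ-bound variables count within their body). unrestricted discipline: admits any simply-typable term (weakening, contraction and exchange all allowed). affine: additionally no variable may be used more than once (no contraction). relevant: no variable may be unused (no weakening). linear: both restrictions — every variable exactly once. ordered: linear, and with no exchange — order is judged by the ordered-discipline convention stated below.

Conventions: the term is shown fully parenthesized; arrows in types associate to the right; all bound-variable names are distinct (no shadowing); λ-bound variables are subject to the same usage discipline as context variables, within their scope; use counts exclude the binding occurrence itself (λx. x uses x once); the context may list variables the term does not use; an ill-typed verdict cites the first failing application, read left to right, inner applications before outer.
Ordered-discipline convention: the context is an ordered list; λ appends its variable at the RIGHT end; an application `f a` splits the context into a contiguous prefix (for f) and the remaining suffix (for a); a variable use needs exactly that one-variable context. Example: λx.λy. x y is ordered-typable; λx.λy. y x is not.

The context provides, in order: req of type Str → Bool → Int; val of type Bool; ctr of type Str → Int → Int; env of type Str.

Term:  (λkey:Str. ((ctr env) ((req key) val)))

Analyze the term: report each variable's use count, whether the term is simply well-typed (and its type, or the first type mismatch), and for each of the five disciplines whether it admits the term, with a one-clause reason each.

counts: req=1, val=1, ctr=1, env=1, key [bound]=1
order of uses: ctr, env, req, key, val
typing: ✓ — Str → Int
ordered: ✗ — use order ctr, env, req, key, val needs exchange
linear: ✓ — exactly-once usage across req, val, ctr, env, key
affine: ✓ — req, val, ctr, env, key: no repeats, contraction unneeded
relevant: ✓ — every one of req, val, ctr, env, key appears
unrestricted: ✓ — typability at Str → Int is all that's needed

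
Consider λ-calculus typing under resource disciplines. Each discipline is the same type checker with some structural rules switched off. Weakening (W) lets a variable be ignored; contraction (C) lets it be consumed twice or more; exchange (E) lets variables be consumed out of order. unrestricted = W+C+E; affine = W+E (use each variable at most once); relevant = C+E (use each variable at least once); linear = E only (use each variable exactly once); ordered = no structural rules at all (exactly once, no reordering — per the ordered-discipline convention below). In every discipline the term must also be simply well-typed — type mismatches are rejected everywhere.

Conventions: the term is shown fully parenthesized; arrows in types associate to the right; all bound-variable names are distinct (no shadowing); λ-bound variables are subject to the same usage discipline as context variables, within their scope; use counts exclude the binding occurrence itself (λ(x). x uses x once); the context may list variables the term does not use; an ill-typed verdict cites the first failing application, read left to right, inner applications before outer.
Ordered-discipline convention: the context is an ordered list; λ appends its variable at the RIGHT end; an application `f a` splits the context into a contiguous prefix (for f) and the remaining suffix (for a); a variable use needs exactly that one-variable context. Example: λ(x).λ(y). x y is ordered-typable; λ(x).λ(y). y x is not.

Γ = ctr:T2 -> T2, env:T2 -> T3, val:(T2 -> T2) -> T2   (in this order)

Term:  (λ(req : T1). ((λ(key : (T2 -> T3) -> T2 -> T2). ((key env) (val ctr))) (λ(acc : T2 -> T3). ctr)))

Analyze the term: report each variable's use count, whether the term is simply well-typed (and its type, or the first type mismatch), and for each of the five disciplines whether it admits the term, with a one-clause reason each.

use counts: ctr: 2×; env: 1×; val: 1×; req (λ-bound): 0×; key (λ-bound): 1×; acc (λ-bound): 0×
use order (left to right): key, env, val, ctr, ctr
typing: ✓ — T1 -> T2
ordered ✗ (repeated use of ctr ×2; req, acc left unused)
linear ✗ (repeated use of ctr ×2; req, acc left unused)
affine ✗ (repeated use of ctr ×2)
relevant ✗ (req, acc left unused)
unrestricted ✓ (type-checks (T1 -> T2) and nothing is barred)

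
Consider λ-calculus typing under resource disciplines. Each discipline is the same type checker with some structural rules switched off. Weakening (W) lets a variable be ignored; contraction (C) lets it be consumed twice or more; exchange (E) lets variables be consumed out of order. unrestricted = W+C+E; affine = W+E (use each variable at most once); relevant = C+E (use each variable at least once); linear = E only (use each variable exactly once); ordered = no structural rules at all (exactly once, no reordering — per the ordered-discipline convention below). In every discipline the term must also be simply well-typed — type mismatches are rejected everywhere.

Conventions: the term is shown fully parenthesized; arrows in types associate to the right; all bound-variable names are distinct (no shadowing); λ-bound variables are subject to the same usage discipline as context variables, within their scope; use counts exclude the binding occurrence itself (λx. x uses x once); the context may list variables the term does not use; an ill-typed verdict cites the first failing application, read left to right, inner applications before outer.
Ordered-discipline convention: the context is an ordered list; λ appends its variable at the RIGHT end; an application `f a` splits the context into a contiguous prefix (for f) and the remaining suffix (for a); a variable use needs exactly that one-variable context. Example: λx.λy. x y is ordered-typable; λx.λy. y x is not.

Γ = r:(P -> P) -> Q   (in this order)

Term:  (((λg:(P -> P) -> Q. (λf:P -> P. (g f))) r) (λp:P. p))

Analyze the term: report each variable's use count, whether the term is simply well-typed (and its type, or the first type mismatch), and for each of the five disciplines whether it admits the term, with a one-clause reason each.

variable uses: r ×1, g (λ-bound) ×1, f (λ-bound) ×1, p (λ-bound) ×1
order of uses: g, f, r, p
typing: well-typed — term : Q
ordered: ✓ — single-use (r, g, f, p), ordered derivation ok
linear: ✓ — exactly-once usage across r, g, f, p
affine: ✓ — none of r, g, f, p used more than once
relevant: ✓ — every one of r, g, f, p appears
unrestricted: ✓ — simply typable at Q; W, C, E all held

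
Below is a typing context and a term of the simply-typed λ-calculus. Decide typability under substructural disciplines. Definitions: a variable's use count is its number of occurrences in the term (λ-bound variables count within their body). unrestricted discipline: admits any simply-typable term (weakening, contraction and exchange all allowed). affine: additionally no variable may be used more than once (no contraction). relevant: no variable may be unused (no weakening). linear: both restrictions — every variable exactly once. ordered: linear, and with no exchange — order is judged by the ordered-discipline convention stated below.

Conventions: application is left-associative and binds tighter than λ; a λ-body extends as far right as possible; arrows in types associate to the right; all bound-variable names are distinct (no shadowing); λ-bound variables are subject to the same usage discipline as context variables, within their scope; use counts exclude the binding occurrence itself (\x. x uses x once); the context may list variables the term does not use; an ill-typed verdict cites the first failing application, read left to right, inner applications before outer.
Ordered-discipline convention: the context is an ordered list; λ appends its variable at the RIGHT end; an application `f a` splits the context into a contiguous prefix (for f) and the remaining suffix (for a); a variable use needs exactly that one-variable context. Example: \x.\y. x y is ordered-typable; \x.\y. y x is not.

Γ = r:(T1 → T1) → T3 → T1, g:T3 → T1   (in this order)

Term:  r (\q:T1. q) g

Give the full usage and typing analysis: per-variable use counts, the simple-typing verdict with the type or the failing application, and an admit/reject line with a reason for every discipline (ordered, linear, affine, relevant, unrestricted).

usage: r=1; g=1; q [bound]=1
use order (left to right): r, q, g
typing: ill-typed: an application expects T3 but receives T3 → T1
ordered: ✗ — a type mismatch blocks all five
linear: ✗ — the type mismatch rejects it
affine: ✗ — not simply typable
relevant: ✗ — fails simple typing
unrestricted: ✗ — a type mismatch blocks all five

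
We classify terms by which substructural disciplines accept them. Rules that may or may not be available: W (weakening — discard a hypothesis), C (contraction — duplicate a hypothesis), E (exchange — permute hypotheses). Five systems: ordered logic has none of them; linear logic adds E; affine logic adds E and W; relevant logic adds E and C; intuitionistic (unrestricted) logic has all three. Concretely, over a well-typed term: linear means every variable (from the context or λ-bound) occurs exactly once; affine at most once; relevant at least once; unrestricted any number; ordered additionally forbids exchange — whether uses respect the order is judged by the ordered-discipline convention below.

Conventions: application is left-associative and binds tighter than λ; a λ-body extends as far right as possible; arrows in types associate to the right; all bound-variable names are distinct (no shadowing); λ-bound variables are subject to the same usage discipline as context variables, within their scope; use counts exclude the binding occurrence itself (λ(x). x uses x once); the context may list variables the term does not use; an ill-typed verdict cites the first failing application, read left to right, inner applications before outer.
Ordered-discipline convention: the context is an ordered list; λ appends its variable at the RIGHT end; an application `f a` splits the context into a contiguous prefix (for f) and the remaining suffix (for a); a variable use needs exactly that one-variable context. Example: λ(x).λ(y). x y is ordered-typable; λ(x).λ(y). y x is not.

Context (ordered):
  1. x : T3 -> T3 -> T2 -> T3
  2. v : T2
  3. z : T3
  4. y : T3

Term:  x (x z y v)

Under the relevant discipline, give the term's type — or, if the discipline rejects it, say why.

term : T3 -> T2 -> T3
use counts: x: 2×; v: 1×; z: 1×; y: 1×
uses in reading order: x, x, z, y, v
typing: well-typed — term : T3 -> T2 -> T3
all disciplines: ordered ✗; linear ✗; affine ✗; relevant ✓; unrestricted ✓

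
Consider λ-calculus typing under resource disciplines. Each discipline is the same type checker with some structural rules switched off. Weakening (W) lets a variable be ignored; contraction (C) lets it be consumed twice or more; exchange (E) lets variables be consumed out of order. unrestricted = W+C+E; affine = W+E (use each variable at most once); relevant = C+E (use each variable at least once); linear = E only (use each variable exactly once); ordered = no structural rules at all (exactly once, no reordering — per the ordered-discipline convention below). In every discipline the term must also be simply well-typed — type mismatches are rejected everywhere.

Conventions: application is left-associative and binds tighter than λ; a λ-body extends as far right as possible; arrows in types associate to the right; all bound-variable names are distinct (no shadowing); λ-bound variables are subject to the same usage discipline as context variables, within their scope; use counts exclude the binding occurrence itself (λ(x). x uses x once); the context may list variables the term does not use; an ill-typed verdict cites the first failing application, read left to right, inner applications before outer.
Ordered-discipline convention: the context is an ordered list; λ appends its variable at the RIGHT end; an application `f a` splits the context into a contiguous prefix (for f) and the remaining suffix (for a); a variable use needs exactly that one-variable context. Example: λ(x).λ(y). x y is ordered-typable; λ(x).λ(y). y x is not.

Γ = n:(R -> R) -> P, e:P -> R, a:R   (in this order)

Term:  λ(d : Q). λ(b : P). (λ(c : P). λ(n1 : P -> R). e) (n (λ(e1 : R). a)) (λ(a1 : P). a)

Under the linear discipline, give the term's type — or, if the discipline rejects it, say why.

not well-typed under linear — uses contraction: a ×2; d, b, c, n1, e1, a1 left unused
variable uses: n=1; e=1; a=2; d [bound]=0; b [bound]=0; c [bound]=0; n1 [bound]=0; e1 [bound]=0; a1 [bound]=0
use order (left to right): e, n, a, a
typing: well-typed at Q -> P -> P -> R
per-discipline verdicts: ordered ✗, linear ✗, affine ✗, relevant ✗, unrestricted ✓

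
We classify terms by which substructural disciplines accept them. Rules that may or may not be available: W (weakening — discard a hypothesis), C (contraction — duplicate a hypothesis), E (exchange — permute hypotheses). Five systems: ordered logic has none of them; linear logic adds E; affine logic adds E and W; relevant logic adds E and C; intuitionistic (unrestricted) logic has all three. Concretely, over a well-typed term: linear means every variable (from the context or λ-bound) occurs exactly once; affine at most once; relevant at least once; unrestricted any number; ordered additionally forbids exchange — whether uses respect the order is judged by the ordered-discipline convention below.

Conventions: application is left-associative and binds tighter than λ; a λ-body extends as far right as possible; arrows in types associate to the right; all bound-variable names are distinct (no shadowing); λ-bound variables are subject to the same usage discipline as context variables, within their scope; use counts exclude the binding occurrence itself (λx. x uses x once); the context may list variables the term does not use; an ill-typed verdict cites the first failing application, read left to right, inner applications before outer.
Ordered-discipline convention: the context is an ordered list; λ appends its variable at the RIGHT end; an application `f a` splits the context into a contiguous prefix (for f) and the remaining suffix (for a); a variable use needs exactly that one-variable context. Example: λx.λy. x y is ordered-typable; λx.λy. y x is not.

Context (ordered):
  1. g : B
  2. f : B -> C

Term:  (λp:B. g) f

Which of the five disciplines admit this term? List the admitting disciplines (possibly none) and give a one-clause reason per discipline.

accepted by: none
usage: g: 1×, f: 1×, p [bound]: 0×
left-to-right use order: g, f
typing: ill-typed: a function awaiting B gets B -> C
ordered ✗ (fails simple typing)
linear ✗ (a type mismatch blocks all five)
affine ✗ (the type mismatch rejects it)
relevant ✗ (not simply typable)
unrestricted ✗ (fails simple typing)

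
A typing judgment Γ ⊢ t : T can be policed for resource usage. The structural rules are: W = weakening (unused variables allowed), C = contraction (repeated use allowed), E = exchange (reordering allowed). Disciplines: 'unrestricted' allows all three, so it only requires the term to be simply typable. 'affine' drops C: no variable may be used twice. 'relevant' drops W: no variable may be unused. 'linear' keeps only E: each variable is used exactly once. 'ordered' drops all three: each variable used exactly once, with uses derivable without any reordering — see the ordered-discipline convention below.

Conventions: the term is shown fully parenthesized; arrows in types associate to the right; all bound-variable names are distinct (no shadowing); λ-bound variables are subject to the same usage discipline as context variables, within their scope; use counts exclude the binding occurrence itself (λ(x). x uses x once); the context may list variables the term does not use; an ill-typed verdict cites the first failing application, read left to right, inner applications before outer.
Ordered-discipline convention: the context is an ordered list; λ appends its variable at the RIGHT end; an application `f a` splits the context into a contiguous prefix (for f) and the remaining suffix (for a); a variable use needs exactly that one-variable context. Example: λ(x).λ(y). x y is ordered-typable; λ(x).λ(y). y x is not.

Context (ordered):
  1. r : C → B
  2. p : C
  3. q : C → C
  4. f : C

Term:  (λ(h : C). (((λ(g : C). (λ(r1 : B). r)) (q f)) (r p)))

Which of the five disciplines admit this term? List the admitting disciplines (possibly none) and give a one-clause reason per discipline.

admitted in: unrestricted
use counts: r=2, p=1, q=1, f=1, h (λ-bound)=0, g (λ-bound)=0, r1 (λ-bound)=0
left-to-right use order: r, q, f, r, p
typing: well-typed — term : C → C → B
ordered ✗ (uses contraction: r ×2; unused: h, g, r1 — weakening required)
linear ✗ (uses contraction: r ×2; unused: h, g, r1 — weakening required)
affine ✗ (uses contraction: r ×2)
relevant ✗ (unused: h, g, r1 — weakening required)
unrestricted ✓ (typability at C → C → B is all that's needed)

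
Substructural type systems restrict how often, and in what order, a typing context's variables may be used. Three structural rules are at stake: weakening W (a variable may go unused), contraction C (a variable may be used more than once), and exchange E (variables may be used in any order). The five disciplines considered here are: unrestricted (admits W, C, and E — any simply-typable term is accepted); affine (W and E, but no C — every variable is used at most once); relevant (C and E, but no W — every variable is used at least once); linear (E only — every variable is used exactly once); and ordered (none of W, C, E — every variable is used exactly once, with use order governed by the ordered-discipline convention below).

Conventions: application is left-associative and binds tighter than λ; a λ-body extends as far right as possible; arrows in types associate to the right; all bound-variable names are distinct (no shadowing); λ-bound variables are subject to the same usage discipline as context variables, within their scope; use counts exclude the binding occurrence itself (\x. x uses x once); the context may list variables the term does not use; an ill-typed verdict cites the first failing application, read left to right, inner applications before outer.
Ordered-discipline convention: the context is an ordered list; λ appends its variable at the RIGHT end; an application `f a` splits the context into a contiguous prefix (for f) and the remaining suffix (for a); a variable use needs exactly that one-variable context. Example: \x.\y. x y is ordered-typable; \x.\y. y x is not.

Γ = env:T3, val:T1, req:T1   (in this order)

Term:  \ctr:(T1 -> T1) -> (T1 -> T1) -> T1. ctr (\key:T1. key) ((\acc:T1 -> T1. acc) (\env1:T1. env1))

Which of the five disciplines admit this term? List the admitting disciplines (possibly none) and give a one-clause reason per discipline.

admitted in: affine, unrestricted
counts: env ×0; val ×0; req ×0; ctr (λ-bound) ×1; key (λ-bound) ×1; acc (λ-bound) ×1; env1 (λ-bound) ×1
order of uses: ctr, key, acc, env1
typing: well-typed — term : ((T1 -> T1) -> (T1 -> T1) -> T1) -> T1
ordered: ✗ — env, val, req never used (weakening)
linear: ✗ — env, val, req never used (weakening)
affine: ✓ — no duplicate uses among env, val, req, ctr, key, acc, env1
relevant: ✗ — env, val, req never used (weakening)
unrestricted: ✓ — simply typable at ((T1 -> T1) -> (T1 -> T1) -> T1) -> T1; W, C, E all held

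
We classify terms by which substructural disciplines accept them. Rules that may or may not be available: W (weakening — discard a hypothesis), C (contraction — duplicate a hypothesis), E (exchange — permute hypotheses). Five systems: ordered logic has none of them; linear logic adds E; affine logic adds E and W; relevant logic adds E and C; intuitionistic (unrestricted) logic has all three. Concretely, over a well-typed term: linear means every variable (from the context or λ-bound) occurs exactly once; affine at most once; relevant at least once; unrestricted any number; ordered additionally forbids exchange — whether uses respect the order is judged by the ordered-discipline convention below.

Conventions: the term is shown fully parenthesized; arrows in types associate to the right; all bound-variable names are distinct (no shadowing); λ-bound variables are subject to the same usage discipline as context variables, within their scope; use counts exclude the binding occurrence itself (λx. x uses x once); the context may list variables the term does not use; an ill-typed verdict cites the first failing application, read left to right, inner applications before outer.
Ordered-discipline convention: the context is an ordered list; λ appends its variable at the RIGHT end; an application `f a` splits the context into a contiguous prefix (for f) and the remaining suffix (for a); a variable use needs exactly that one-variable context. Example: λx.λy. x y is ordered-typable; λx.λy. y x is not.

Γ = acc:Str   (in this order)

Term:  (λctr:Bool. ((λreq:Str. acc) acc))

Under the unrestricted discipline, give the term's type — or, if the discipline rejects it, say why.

term : Bool → Str
counts: acc ×2; ctr [bound] ×0; req [bound] ×0
uses in reading order: acc, acc
typing: ✓ — Bool → Str
all disciplines: ordered ✗ | linear ✗ | affine ✗ | relevant ✗ | unrestricted ✓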